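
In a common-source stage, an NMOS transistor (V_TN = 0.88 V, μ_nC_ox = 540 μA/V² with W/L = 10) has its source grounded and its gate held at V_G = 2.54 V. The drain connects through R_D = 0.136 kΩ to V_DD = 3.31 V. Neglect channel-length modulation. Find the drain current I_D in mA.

I_D = 7.44 mA

V_GS = V_G = 2.54 V, so V_ov = 2.54 − 0.88 = 1.66 V.
k_n = μ_nC_ox · (W/L) = 5.4 mA/V².
Assume saturation: I_D = ½ k_n V_ov² = 0.5 × 5.4 × 1.66² = 7.44 mA, giving V_DS = V_DD − I_D R_D = 3.31 − 7.44 × 0.136 = 2.3 V.
V_DS = 2.3 V ≥ V_ov = 1.66 V, confirming saturation.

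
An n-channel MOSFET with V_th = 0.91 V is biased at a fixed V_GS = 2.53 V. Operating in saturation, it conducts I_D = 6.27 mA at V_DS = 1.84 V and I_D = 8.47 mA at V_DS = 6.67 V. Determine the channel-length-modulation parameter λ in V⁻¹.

λ = 0.0839 V⁻¹

With V_GS fixed, I_D ∝ (1 + λ V_DS) in saturation, so I_D2/I_D1 = (1 + λ V_DS2)/(1 + λ V_DS1).
8.47/6.27 = 1.351 = (1 + 6.67 λ)/(1 + 1.84 λ).
Solving: λ (I_D1 V_DS2 − I_D2 V_DS1) = I_D2 − I_D1, so λ = (8.47 − 6.27) / (6.27 × 6.67 − 8.47 × 1.84) = 2.2 / 26.2 = 0.0839 V⁻¹.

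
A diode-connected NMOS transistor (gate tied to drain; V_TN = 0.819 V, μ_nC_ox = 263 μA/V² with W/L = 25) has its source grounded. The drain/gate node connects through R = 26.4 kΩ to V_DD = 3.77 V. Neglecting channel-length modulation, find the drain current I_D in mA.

I_D = 0.105 mA

With gate tied to drain, V_GS = V_DS ≥ V_GS − V_TN, so the device is in saturation.
k_n = μ_nC_ox · (W/L) = 6.575 mA/V².
KCL at the drain: ½ k_n (V_GS − V_TN)² = (V_DD − V_GS)/R.
Let x = V_GS − 0.819. Then 86.8 x² + x − 2.951 = 0, giving x = 0.179 V (positive root), so V_GS = 0.998 V.
I_D = (V_DD − V_GS)/R = (3.77 − 0.998) / 26.4 = 0.105 mA.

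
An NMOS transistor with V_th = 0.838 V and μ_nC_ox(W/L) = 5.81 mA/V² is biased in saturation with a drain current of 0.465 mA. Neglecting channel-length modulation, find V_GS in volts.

In saturation I_D = ½ k_n (V_GS − V_th)², so V_GS − V_th = √(2 I_D / k_n) = √(2 × 0.465 / 5.81) = 0.4 V.
V_GS = 0.838 + 0.4 = 1.24 V.

V_GS = 1.24 V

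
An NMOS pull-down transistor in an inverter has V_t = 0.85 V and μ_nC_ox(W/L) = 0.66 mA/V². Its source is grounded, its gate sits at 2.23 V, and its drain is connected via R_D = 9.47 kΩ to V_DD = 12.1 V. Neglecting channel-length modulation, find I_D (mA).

V_GS = V_G = 2.23 V, so V_ov = 2.23 − 0.85 = 1.38 V.
Assume saturation: I_D = ½ k_n V_ov² = 0.5 × 0.66 × 1.38² = 0.628 mA, giving V_DS = V_DD − I_D R_D = 12.1 − 0.628 × 9.47 = 6.15 V.
V_DS = 6.15 V ≥ V_ov = 1.38 V, confirming saturation.

I_D = 0.628 mA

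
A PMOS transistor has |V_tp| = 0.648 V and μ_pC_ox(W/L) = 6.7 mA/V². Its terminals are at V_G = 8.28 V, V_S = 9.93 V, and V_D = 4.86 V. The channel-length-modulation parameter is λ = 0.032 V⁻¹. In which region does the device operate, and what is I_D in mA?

V_SG = V_S − V_G = 9.93 − 8.28 = 1.65 V; V_SD = V_S − V_D = 9.93 − 4.86 = 5.07 V.
V_ov = V_SG − |V_tp| = 1.65 − 0.648 = 1 V.
Since V_SD = 5.07 V ≥ V_ov = 1 V, the device is in saturation.
I_D = ½ k_p V_ov² (1 + λ V_SD) = 0.5 × 6.7 × 1² × (1 + 0.032 × 5.07) = 3.91 mA.

Saturation; I_D = 3.91 mA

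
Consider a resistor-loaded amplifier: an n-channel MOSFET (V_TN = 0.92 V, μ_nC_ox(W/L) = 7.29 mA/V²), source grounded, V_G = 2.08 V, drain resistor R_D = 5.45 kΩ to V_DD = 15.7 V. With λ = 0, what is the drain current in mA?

I_D = 2.81 mA

V_GS = V_G = 2.08 V, so V_ov = 2.08 − 0.92 = 1.16 V.
Assume saturation: I_D = ½ k_n V_ov² = 0.5 × 7.29 × 1.16² = 4.9 mA, giving V_DS = V_DD − I_D R_D = 15.7 − 4.9 × 5.45 = -11 V.
But -11 V < V_ov = 1.16 V, so the device is actually in triode.
In triode I_D = k_n[V_ov V_DS − ½ V_DS²] and I_D = (V_DD − V_DS)/R_D. Equating: 19.9 V_DS² − 47.09 V_DS + 15.7 = 0, giving V_DS = 0.401 V (the root below V_ov).
I_D = (15.7 − 0.401) / 5.45 = 2.81 mA.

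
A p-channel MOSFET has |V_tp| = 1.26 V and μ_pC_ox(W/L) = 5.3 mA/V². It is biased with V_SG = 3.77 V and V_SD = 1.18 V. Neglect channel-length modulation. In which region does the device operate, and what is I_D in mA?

V_ov = V_SG − |V_tp| = 3.77 − 1.26 = 2.51 V.
Since V_SD = 1.18 V < V_ov = 2.51 V, the device is in the triode region.
I_D = k_p [V_ov · V_SD − ½ V_SD²] = 5.3 × [2.51 × 1.18 − 0.5 × 1.18²] = 12 mA.

Triode; I_D = 12.0 mA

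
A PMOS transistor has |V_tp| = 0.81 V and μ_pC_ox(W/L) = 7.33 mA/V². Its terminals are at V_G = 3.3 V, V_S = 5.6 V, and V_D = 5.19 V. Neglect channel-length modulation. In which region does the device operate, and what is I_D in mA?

V_SG = V_S − V_G = 5.6 − 3.3 = 2.3 V; V_SD = V_S − V_D = 5.6 − 5.19 = 0.41 V.
V_ov = V_SG − |V_tp| = 2.3 − 0.81 = 1.49 V.
Since V_SD = 0.41 V < V_ov = 1.49 V, the device is in the triode region.
I_D = k_p [V_ov · V_SD − ½ V_SD²] = 7.33 × [1.49 × 0.41 − 0.5 × 0.41²] = 3.86 mA.

Triode; I_D = 3.86 mA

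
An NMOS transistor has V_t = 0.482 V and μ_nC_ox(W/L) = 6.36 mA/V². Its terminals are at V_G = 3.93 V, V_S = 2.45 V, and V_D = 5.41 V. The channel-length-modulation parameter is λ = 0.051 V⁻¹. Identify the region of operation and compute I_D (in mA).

Saturation; I_D = 3.65 mA

V_GS = V_G − V_S = 3.93 − 2.45 = 1.48 V; V_DS = V_D − V_S = 5.41 − 2.45 = 2.96 V.
V_ov = V_GS − V_t = 1.48 − 0.482 = 0.998 V.
Since V_DS = 2.96 V ≥ V_ov = 0.998 V, the device is in saturation.
I_D = ½ k_n V_ov² (1 + λ V_DS) = 0.5 × 6.36 × 0.998² × (1 + 0.051 × 2.96) = 3.65 mA.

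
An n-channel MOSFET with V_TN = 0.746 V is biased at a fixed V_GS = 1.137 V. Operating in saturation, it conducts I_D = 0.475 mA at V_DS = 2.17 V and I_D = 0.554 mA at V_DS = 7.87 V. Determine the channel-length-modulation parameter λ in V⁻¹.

λ = 0.0312 V⁻¹

With V_GS fixed, I_D ∝ (1 + λ V_DS) in saturation, so I_D2/I_D1 = (1 + λ V_DS2)/(1 + λ V_DS1).
0.554/0.475 = 1.166 = (1 + 7.87 λ)/(1 + 2.17 λ).
Solving: λ (I_D1 V_DS2 − I_D2 V_DS1) = I_D2 − I_D1, so λ = (0.554 − 0.475) / (0.475 × 7.87 − 0.554 × 2.17) = 0.079 / 2.54 = 0.0312 V⁻¹.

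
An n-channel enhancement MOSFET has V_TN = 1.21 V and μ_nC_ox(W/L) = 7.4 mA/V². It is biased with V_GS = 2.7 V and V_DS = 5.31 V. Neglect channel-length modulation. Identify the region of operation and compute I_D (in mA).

V_ov = V_GS − V_TN = 2.7 − 1.21 = 1.49 V.
Since V_DS = 5.31 V ≥ V_ov = 1.49 V, the device is in saturation.
I_D = ½ k_n V_ov² = 0.5 × 7.4 × 1.49² = 8.21 mA.

Saturation; I_D = 8.21 mA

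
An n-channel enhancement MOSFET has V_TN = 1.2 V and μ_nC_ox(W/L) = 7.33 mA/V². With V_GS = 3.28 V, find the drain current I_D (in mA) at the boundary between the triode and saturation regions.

I_D = 15.9 mA

At the boundary V_DS = V_ov = V_GS − V_TN = 3.28 − 1.2 = 2.08 V.
I_D = ½ k_n V_ov² = 0.5 × 7.33 × 2.08² = 15.9 mA.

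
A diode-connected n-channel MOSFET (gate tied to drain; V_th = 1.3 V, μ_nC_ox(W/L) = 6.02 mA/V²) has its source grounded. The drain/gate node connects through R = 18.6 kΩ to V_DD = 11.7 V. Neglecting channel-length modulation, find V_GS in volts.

V_GS = 1.72 V

With gate tied to drain, V_GS = V_DS ≥ V_GS − V_th, so the device is in saturation.
KCL at the drain: ½ k_n (V_GS − V_th)² = (V_DD − V_GS)/R.
Let x = V_GS − 1.3. Then 56 x² + x − 10.4 = 0, giving x = 0.422 V (positive root), so V_GS = 1.72 V.
I_D = (V_DD − V_GS)/R = (11.7 − 1.72) / 18.6 = 0.536 mA.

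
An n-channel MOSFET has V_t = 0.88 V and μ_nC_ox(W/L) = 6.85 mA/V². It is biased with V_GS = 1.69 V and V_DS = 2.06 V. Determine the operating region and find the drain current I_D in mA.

Saturation; I_D = 2.25 mA

V_ov = V_GS − V_t = 1.69 − 0.88 = 0.81 V.
Since V_DS = 2.06 V ≥ V_ov = 0.81 V, the device is in saturation.
I_D = ½ k_n V_ov² = 0.5 × 6.85 × 0.81² = 2.25 mA.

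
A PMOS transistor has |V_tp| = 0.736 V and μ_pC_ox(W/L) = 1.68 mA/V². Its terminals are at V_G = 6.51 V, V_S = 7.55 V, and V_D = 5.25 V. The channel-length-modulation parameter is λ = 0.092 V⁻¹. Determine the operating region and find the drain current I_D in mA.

Saturation; I_D = 0.0941 mA

V_SG = V_S − V_G = 7.55 − 6.51 = 1.04 V; V_SD = V_S − V_D = 7.55 − 5.25 = 2.3 V.
V_ov = V_SG − |V_tp| = 1.04 − 0.736 = 0.304 V.
Since V_SD = 2.3 V ≥ V_ov = 0.304 V, the device is in saturation.
I_D = ½ k_p V_ov² (1 + λ V_SD) = 0.5 × 1.68 × 0.304² × (1 + 0.092 × 2.3) = 0.0941 mA.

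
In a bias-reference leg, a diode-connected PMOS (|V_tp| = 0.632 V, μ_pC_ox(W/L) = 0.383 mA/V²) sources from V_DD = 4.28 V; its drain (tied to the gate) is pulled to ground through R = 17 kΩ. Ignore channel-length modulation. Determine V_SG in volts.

With gate tied to drain, V_SG = V_SD ≥ V_SG − |V_tp|, so the device is in saturation.
KCL at the drain: ½ k_p (V_SG − |V_tp|)² = (V_DD − V_SG)/R.
Let x = V_SG − 0.632. Then 3.26 x² + x − 3.648 = 0, giving x = 0.916 V (positive root), so V_SG = 1.55 V.
I_D = (V_DD − V_SG)/R = (4.28 − 1.55) / 17 = 0.161 mA.

V_SG = 1.55 V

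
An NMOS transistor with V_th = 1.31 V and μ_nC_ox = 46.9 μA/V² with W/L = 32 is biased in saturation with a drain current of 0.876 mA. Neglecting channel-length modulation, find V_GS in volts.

k_n = μ_nC_ox · (W/L) = 1.501 mA/V².
In saturation I_D = ½ k_n (V_GS − V_th)², so V_GS − V_th = √(2 I_D / k_n) = √(2 × 0.876 / 1.501) = 1.08 V.
V_GS = 1.31 + 1.08 = 2.39 V.

V_GS = 2.39 V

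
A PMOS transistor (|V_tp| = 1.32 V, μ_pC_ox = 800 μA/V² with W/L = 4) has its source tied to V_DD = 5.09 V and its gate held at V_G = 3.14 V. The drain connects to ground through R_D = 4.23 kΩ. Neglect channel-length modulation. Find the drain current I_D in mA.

V_SG = V_DD − V_G = 5.09 − 3.14 = 1.95 V, so V_ov = 1.95 − 1.32 = 0.63 V.
k_p = μ_pC_ox · (W/L) = 3.2 mA/V².
Assume saturation: I_D = ½ k_p V_ov² = 0.5 × 3.2 × 0.63² = 0.635 mA, giving V_SD = V_DD − I_D R_D = 5.09 − 0.635 × 4.23 = 2.4 V.
V_SD = 2.4 V ≥ V_ov = 0.63 V, confirming saturation.

I_D = 0.635 mA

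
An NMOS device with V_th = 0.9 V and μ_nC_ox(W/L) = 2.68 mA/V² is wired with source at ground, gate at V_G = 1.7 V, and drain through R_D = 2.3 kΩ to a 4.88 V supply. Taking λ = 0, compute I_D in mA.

V_GS = V_G = 1.7 V, so V_ov = 1.7 − 0.9 = 0.8 V.
Assume saturation: I_D = ½ k_n V_ov² = 0.5 × 2.68 × 0.8² = 0.858 mA, giving V_DS = V_DD − I_D R_D = 4.88 − 0.858 × 2.3 = 2.91 V.
V_DS = 2.91 V ≥ V_ov = 0.8 V, confirming saturation.

I_D = 0.858 mA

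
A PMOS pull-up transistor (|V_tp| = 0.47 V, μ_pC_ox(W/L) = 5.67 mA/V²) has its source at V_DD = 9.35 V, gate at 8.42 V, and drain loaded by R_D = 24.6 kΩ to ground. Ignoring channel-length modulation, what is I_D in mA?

V_SG = V_DD − V_G = 9.35 − 8.42 = 0.93 V, so V_ov = 0.93 − 0.47 = 0.46 V.
Assume saturation: I_D = ½ k_p V_ov² = 0.5 × 5.67 × 0.46² = 0.6 mA, giving V_SD = V_DD − I_D R_D = 9.35 − 0.6 × 24.6 = -5.41 V.
But -5.41 V < V_ov = 0.46 V, so the device is actually in triode.
In triode I_D = k_p[V_ov V_SD − ½ V_SD²] and I_D = (V_DD − V_SD)/R_D. Equating: 69.7 V_SD² − 65.16 V_SD + 9.35 = 0, giving V_SD = 0.177 V (the root below V_ov).
I_D = (9.35 − 0.177) / 24.6 = 0.373 mA.

I_D = 0.373 mA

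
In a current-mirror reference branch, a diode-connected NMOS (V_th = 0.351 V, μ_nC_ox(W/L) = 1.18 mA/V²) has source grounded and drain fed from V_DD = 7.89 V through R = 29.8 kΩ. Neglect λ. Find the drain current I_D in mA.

I_D = 0.232 mA

With gate tied to drain, V_GS = V_DS ≥ V_GS − V_th, so the device is in saturation.
KCL at the drain: ½ k_n (V_GS − V_th)² = (V_DD − V_GS)/R.
Let x = V_GS − 0.351. Then 17.6 x² + x − 7.539 = 0, giving x = 0.627 V (positive root), so V_GS = 0.978 V.
I_D = (V_DD − V_GS)/R = (7.89 − 0.978) / 29.8 = 0.232 mA.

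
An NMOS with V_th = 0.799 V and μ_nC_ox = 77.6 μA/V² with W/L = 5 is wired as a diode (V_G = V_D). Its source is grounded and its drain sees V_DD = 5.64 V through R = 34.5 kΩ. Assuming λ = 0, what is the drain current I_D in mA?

I_D = 0.118 mA

With gate tied to drain, V_GS = V_DS ≥ V_GS − V_th, so the device is in saturation.
k_n = μ_nC_ox · (W/L) = 0.388 mA/V².
KCL at the drain: ½ k_n (V_GS − V_th)² = (V_DD − V_GS)/R.
Let x = V_GS − 0.799. Then 6.69 x² + x − 4.841 = 0, giving x = 0.779 V (positive root), so V_GS = 1.58 V.
I_D = (V_DD − V_GS)/R = (5.64 − 1.58) / 34.5 = 0.118 mA.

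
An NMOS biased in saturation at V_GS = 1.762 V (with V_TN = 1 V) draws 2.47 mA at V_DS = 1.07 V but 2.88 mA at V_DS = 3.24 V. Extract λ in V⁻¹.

λ = 0.0833 V⁻¹

With V_GS fixed, I_D ∝ (1 + λ V_DS) in saturation, so I_D2/I_D1 = (1 + λ V_DS2)/(1 + λ V_DS1).
2.88/2.47 = 1.166 = (1 + 3.24 λ)/(1 + 1.07 λ).
Solving: λ (I_D1 V_DS2 − I_D2 V_DS1) = I_D2 − I_D1, so λ = (2.88 − 2.47) / (2.47 × 3.24 − 2.88 × 1.07) = 0.41 / 4.92 = 0.0833 V⁻¹.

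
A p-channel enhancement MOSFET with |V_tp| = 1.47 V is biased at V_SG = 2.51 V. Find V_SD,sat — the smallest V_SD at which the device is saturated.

V_SD,sat = 1.04 V

The boundary between triode and saturation is V_SD = V_SG − |V_tp| = V_ov.
V_ov = 2.51 − 1.47 = 1.04 V.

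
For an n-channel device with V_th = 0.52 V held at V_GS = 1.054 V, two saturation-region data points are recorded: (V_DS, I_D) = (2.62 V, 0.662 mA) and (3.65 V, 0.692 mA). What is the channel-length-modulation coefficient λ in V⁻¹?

With V_GS fixed, I_D ∝ (1 + λ V_DS) in saturation, so I_D2/I_D1 = (1 + λ V_DS2)/(1 + λ V_DS1).
0.692/0.662 = 1.045 = (1 + 3.65 λ)/(1 + 2.62 λ).
Solving: λ (I_D1 V_DS2 − I_D2 V_DS1) = I_D2 − I_D1, so λ = (0.692 − 0.662) / (0.662 × 3.65 − 0.692 × 2.62) = 0.03 / 0.603 = 0.0497 V⁻¹.

λ = 0.0497 V⁻¹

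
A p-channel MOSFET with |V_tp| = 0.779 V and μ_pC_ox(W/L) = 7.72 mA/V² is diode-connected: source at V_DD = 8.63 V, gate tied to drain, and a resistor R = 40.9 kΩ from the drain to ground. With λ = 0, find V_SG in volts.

With gate tied to drain, V_SG = V_SD ≥ V_SG − |V_tp|, so the device is in saturation.
KCL at the drain: ½ k_p (V_SG − |V_tp|)² = (V_DD − V_SG)/R.
Let x = V_SG − 0.779. Then 158 x² + x − 7.851 = 0, giving x = 0.22 V (positive root), so V_SG = 0.999 V.
I_D = (V_DD − V_SG)/R = (8.63 − 0.999) / 40.9 = 0.187 mA.

V_SG = 0.999 V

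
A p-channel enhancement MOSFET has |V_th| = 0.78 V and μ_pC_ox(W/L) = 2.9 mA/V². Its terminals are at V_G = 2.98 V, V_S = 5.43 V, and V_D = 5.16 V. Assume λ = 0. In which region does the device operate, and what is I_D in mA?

V_SG = V_S − V_G = 5.43 − 2.98 = 2.45 V; V_SD = V_S − V_D = 5.43 − 5.16 = 0.27 V.
V_ov = V_SG − |V_th| = 2.45 − 0.78 = 1.67 V.
Since V_SD = 0.27 V < V_ov = 1.67 V, the device is in the triode region.
I_D = k_p [V_ov · V_SD − ½ V_SD²] = 2.9 × [1.67 × 0.27 − 0.5 × 0.27²] = 1.2 mA.

Triode; I_D = 1.20 mA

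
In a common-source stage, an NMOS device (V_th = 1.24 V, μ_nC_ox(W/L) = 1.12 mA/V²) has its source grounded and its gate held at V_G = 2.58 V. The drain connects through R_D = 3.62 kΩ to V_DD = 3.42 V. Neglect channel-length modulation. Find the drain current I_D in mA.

I_D = 0.758 mA

V_GS = V_G = 2.58 V, so V_ov = 2.58 − 1.24 = 1.34 V.
Assume saturation: I_D = ½ k_n V_ov² = 0.5 × 1.12 × 1.34² = 1.01 mA, giving V_DS = V_DD − I_D R_D = 3.42 − 1.01 × 3.62 = -0.22 V.
But -0.22 V < V_ov = 1.34 V, so the device is actually in triode.
In triode I_D = k_n[V_ov V_DS − ½ V_DS²] and I_D = (V_DD − V_DS)/R_D. Equating: 2.03 V_DS² − 6.433 V_DS + 3.42 = 0, giving V_DS = 0.675 V (the root below V_ov).
I_D = (3.42 − 0.675) / 3.62 = 0.758 mA.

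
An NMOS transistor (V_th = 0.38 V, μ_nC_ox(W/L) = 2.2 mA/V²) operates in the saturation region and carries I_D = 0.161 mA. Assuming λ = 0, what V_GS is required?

In saturation I_D = ½ k_n (V_GS − V_th)², so V_GS − V_th = √(2 I_D / k_n) = √(2 × 0.161 / 2.2) = 0.383 V.
V_GS = 0.38 + 0.383 = 0.763 V.

V_GS = 0.763 V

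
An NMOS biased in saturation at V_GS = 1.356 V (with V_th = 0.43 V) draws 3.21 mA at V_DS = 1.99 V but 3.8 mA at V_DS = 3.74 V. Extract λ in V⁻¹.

With V_GS fixed, I_D ∝ (1 + λ V_DS) in saturation, so I_D2/I_D1 = (1 + λ V_DS2)/(1 + λ V_DS1).
3.8/3.21 = 1.184 = (1 + 3.74 λ)/(1 + 1.99 λ).
Solving: λ (I_D1 V_DS2 − I_D2 V_DS1) = I_D2 − I_D1, so λ = (3.8 − 3.21) / (3.21 × 3.74 − 3.8 × 1.99) = 0.59 / 4.44 = 0.133 V⁻¹.

λ = 0.133 V⁻¹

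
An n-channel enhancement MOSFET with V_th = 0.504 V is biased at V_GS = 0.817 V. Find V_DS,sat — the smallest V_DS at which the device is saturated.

V_DS,sat = 0.313 V

The boundary between triode and saturation is V_DS = V_GS − V_th = V_ov.
V_ov = 0.817 − 0.504 = 0.313 V.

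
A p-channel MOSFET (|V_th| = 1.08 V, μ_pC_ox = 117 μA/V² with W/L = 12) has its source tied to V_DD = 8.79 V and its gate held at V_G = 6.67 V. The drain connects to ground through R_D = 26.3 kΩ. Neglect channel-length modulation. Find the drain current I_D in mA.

V_SG = V_DD − V_G = 8.79 − 6.67 = 2.12 V, so V_ov = 2.12 − 1.08 = 1.04 V.
k_p = μ_pC_ox · (W/L) = 1.404 mA/V².
Assume saturation: I_D = ½ k_p V_ov² = 0.5 × 1.404 × 1.04² = 0.759 mA, giving V_SD = V_DD − I_D R_D = 8.79 − 0.759 × 26.3 = -11.2 V.
But -11.2 V < V_ov = 1.04 V, so the device is actually in triode.
In triode I_D = k_p[V_ov V_SD − ½ V_SD²] and I_D = (V_DD − V_SD)/R_D. Equating: 18.5 V_SD² − 39.4 V_SD + 8.79 = 0, giving V_SD = 0.253 V (the root below V_ov).
I_D = (8.79 − 0.253) / 26.3 = 0.325 mA.

I_D = 0.325 mA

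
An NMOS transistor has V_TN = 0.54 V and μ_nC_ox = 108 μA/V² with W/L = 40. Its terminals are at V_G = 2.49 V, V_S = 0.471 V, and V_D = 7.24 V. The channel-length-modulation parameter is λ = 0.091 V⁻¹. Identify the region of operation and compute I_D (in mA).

V_GS = V_G − V_S = 2.49 − 0.471 = 2.02 V; V_DS = V_D − V_S = 7.24 − 0.471 = 6.77 V.
k_n = μ_nC_ox · (W/L) = 4.32 mA/V².
V_ov = V_GS − V_TN = 2.02 − 0.54 = 1.48 V.
Since V_DS = 6.77 V ≥ V_ov = 1.48 V, the device is in saturation.
I_D = ½ k_n V_ov² (1 + λ V_DS) = 0.5 × 4.32 × 1.48² × (1 + 0.091 × 6.77) = 7.64 mA.

Saturation; I_D = 7.64 mA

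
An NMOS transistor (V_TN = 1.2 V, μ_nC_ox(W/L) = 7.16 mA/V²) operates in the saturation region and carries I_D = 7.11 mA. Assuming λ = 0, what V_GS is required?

V_GS = 2.61 V

In saturation I_D = ½ k_n (V_GS − V_TN)², so V_GS − V_TN = √(2 I_D / k_n) = √(2 × 7.11 / 7.16) = 1.41 V.
V_GS = 1.2 + 1.41 = 2.61 V.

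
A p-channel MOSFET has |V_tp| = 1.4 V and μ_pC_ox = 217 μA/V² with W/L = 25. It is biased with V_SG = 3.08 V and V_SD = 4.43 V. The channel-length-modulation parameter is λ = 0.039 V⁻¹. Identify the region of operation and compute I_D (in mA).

k_p = μ_pC_ox · (W/L) = 5.425 mA/V².
V_ov = V_SG − |V_tp| = 3.08 − 1.4 = 1.68 V.
Since V_SD = 4.43 V ≥ V_ov = 1.68 V, the device is in saturation.
I_D = ½ k_p V_ov² (1 + λ V_SD) = 0.5 × 5.425 × 1.68² × (1 + 0.039 × 4.43) = 8.98 mA.

Saturation; I_D = 8.98 mA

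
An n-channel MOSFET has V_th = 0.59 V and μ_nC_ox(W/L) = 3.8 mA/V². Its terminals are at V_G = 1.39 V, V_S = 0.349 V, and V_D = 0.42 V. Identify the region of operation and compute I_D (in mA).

V_GS = V_G − V_S = 1.39 − 0.349 = 1.04 V; V_DS = V_D − V_S = 0.42 − 0.349 = 0.071 V.
V_ov = V_GS − V_th = 1.04 − 0.59 = 0.451 V.
Since V_DS = 0.071 V < V_ov = 0.451 V, the device is in the triode region.
I_D = k_n [V_ov · V_DS − ½ V_DS²] = 3.8 × [0.451 × 0.071 − 0.5 × 0.071²] = 0.112 mA.

Triode; I_D = 0.112 mA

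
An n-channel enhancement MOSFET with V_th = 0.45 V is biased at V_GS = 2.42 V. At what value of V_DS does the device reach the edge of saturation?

The boundary between triode and saturation is V_DS = V_GS − V_th = V_ov.
V_ov = 2.42 − 0.45 = 1.97 V.

V_DS,sat = 1.97 V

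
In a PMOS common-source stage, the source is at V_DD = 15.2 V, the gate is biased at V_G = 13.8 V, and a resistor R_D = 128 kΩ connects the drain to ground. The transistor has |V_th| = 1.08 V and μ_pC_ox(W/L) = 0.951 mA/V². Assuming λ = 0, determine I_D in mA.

V_SG = V_DD − V_G = 15.2 − 13.8 = 1.4 V, so V_ov = 1.4 − 1.08 = 0.32 V.
Assume saturation: I_D = ½ k_p V_ov² = 0.5 × 0.951 × 0.32² = 0.0487 mA, giving V_SD = V_DD − I_D R_D = 15.2 − 0.0487 × 128 = 8.97 V.
V_SD = 8.97 V ≥ V_ov = 0.32 V, confirming saturation.

I_D = 0.0487 mA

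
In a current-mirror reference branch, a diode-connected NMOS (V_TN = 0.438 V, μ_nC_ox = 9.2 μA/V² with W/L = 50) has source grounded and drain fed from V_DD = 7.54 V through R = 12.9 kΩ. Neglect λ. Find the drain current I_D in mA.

I_D = 0.443 mA

With gate tied to drain, V_GS = V_DS ≥ V_GS − V_TN, so the device is in saturation.
k_n = μ_nC_ox · (W/L) = 0.46 mA/V².
KCL at the drain: ½ k_n (V_GS − V_TN)² = (V_DD − V_GS)/R.
Let x = V_GS − 0.438. Then 2.97 x² + x − 7.102 = 0, giving x = 1.39 V (positive root), so V_GS = 1.83 V.
I_D = (V_DD − V_GS)/R = (7.54 − 1.83) / 12.9 = 0.443 mA.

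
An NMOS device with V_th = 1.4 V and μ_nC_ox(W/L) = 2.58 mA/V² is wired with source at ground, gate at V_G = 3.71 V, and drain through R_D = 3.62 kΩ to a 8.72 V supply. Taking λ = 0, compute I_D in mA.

I_D = 2.29 mA

V_GS = V_G = 3.71 V, so V_ov = 3.71 − 1.4 = 2.31 V.
Assume saturation: I_D = ½ k_n V_ov² = 0.5 × 2.58 × 2.31² = 6.88 mA, giving V_DS = V_DD − I_D R_D = 8.72 − 6.88 × 3.62 = -16.2 V.
But -16.2 V < V_ov = 2.31 V, so the device is actually in triode.
In triode I_D = k_n[V_ov V_DS − ½ V_DS²] and I_D = (V_DD − V_DS)/R_D. Equating: 4.67 V_DS² − 22.57 V_DS + 8.72 = 0, giving V_DS = 0.423 V (the root below V_ov).
I_D = (8.72 − 0.423) / 3.62 = 2.29 mA.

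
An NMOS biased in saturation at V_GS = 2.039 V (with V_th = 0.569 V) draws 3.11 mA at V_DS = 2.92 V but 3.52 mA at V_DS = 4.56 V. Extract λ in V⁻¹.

λ = 0.105 V⁻¹

With V_GS fixed, I_D ∝ (1 + λ V_DS) in saturation, so I_D2/I_D1 = (1 + λ V_DS2)/(1 + λ V_DS1).
3.52/3.11 = 1.132 = (1 + 4.56 λ)/(1 + 2.92 λ).
Solving: λ (I_D1 V_DS2 − I_D2 V_DS1) = I_D2 − I_D1, so λ = (3.52 − 3.11) / (3.11 × 4.56 − 3.52 × 2.92) = 0.41 / 3.9 = 0.105 V⁻¹.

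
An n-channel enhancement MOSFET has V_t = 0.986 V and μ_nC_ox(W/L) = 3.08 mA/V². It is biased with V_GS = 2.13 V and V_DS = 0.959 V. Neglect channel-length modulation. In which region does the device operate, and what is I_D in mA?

V_ov = V_GS − V_t = 2.13 − 0.986 = 1.14 V.
Since V_DS = 0.959 V < V_ov = 1.14 V, the device is in the triode region.
I_D = k_n [V_ov · V_DS − ½ V_DS²] = 3.08 × [1.14 × 0.959 − 0.5 × 0.959²] = 1.96 mA.

Triode; I_D = 1.96 mA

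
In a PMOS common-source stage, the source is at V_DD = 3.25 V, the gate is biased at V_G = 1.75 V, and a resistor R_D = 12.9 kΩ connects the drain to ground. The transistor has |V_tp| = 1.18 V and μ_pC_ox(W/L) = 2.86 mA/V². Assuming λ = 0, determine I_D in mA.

I_D = 0.146 mA

V_SG = V_DD − V_G = 3.25 − 1.75 = 1.5 V, so V_ov = 1.5 − 1.18 = 0.32 V.
Assume saturation: I_D = ½ k_p V_ov² = 0.5 × 2.86 × 0.32² = 0.146 mA, giving V_SD = V_DD − I_D R_D = 3.25 − 0.146 × 12.9 = 1.36 V.
V_SD = 1.36 V ≥ V_ov = 0.32 V, confirming saturation.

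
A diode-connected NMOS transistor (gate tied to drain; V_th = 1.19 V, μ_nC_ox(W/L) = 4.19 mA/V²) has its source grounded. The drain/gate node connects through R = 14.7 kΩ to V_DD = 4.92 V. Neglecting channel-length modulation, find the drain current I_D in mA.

I_D = 0.231 mA

With gate tied to drain, V_GS = V_DS ≥ V_GS − V_th, so the device is in saturation.
KCL at the drain: ½ k_n (V_GS − V_th)² = (V_DD − V_GS)/R.
Let x = V_GS − 1.19. Then 30.8 x² + x − 3.73 = 0, giving x = 0.332 V (positive root), so V_GS = 1.52 V.
I_D = (V_DD − V_GS)/R = (4.92 − 1.52) / 14.7 = 0.231 mA.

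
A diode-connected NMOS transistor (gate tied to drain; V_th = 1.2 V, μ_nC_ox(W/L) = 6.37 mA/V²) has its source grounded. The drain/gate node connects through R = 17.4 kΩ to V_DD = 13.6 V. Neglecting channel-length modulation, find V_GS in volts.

V_GS = 1.66 V

With gate tied to drain, V_GS = V_DS ≥ V_GS − V_th, so the device is in saturation.
KCL at the drain: ½ k_n (V_GS − V_th)² = (V_DD − V_GS)/R.
Let x = V_GS − 1.2. Then 55.4 x² + x − 12.4 = 0, giving x = 0.464 V (positive root), so V_GS = 1.66 V.
I_D = (V_DD − V_GS)/R = (13.6 − 1.66) / 17.4 = 0.686 mA.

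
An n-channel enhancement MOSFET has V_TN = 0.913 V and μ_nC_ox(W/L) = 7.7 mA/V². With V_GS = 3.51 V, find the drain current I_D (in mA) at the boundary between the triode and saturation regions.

I_D = 26.0 mA

At the boundary V_DS = V_ov = V_GS − V_TN = 3.51 − 0.913 = 2.6 V.
I_D = ½ k_n V_ov² = 0.5 × 7.7 × 2.6² = 26 mA.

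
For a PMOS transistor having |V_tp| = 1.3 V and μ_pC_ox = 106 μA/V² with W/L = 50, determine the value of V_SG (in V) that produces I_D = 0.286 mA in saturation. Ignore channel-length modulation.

V_SG = 1.63 V

k_p = μ_pC_ox · (W/L) = 5.3 mA/V².
In saturation I_D = ½ k_p (V_SG − |V_tp|)², so V_SG − |V_tp| = √(2 I_D / k_p) = √(2 × 0.286 / 5.3) = 0.329 V.
V_SG = 1.3 + 0.329 = 1.63 V.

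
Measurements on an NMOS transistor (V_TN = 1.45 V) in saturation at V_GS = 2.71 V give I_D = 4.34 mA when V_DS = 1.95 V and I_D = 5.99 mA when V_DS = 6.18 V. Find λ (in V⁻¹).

λ = 0.109 V⁻¹

With V_GS fixed, I_D ∝ (1 + λ V_DS) in saturation, so I_D2/I_D1 = (1 + λ V_DS2)/(1 + λ V_DS1).
5.99/4.34 = 1.38 = (1 + 6.18 λ)/(1 + 1.95 λ).
Solving: λ (I_D1 V_DS2 − I_D2 V_DS1) = I_D2 − I_D1, so λ = (5.99 − 4.34) / (4.34 × 6.18 − 5.99 × 1.95) = 1.65 / 15.1 = 0.109 V⁻¹.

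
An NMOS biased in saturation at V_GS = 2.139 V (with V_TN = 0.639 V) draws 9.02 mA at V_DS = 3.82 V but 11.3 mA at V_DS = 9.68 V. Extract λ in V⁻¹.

With V_GS fixed, I_D ∝ (1 + λ V_DS) in saturation, so I_D2/I_D1 = (1 + λ V_DS2)/(1 + λ V_DS1).
11.3/9.02 = 1.253 = (1 + 9.68 λ)/(1 + 3.82 λ).
Solving: λ (I_D1 V_DS2 − I_D2 V_DS1) = I_D2 − I_D1, so λ = (11.3 − 9.02) / (9.02 × 9.68 − 11.3 × 3.82) = 2.28 / 44.1 = 0.0516 V⁻¹.

λ = 0.0516 V⁻¹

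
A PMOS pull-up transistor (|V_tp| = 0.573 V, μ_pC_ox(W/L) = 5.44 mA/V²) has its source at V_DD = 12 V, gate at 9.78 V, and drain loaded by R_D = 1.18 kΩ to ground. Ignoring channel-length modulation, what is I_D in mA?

V_SG = V_DD − V_G = 12 − 9.78 = 2.22 V, so V_ov = 2.22 − 0.573 = 1.65 V.
Assume saturation: I_D = ½ k_p V_ov² = 0.5 × 5.44 × 1.65² = 7.38 mA, giving V_SD = V_DD − I_D R_D = 12 − 7.38 × 1.18 = 3.29 V.
V_SD = 3.29 V ≥ V_ov = 1.65 V, confirming saturation.

I_D = 7.38 mA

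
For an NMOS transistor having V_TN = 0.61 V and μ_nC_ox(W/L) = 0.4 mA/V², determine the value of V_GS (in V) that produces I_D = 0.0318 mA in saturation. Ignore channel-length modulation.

In saturation I_D = ½ k_n (V_GS − V_TN)², so V_GS − V_TN = √(2 I_D / k_n) = √(2 × 0.0318 / 0.4) = 0.399 V.
V_GS = 0.61 + 0.399 = 1.01 V.

V_GS = 1.01 V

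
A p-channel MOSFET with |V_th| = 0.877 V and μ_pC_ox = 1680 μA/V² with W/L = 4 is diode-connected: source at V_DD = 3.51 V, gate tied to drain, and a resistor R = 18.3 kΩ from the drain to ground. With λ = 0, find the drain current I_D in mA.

I_D = 0.133 mA

With gate tied to drain, V_SG = V_SD ≥ V_SG − |V_th|, so the device is in saturation.
k_p = μ_pC_ox · (W/L) = 6.72 mA/V².
KCL at the drain: ½ k_p (V_SG − |V_th|)² = (V_DD − V_SG)/R.
Let x = V_SG − 0.877. Then 61.5 x² + x − 2.633 = 0, giving x = 0.199 V (positive root), so V_SG = 1.08 V.
I_D = (V_DD − V_SG)/R = (3.51 − 1.08) / 18.3 = 0.133 mA.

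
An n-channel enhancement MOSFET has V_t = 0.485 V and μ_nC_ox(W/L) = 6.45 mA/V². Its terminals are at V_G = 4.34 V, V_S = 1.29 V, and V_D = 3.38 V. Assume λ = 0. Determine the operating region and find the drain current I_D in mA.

V_GS = V_G − V_S = 4.34 − 1.29 = 3.05 V; V_DS = V_D − V_S = 3.38 − 1.29 = 2.09 V.
V_ov = V_GS − V_t = 3.05 − 0.485 = 2.56 V.
Since V_DS = 2.09 V < V_ov = 2.56 V, the device is in the triode region.
I_D = k_n [V_ov · V_DS − ½ V_DS²] = 6.45 × [2.56 × 2.09 − 0.5 × 2.09²] = 20.5 mA.

Triode; I_D = 20.5 mA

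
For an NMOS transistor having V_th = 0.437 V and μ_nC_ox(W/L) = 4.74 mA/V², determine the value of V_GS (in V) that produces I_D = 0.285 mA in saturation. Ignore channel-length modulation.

V_GS = 0.784 V

In saturation I_D = ½ k_n (V_GS − V_th)², so V_GS − V_th = √(2 I_D / k_n) = √(2 × 0.285 / 4.74) = 0.347 V.
V_GS = 0.437 + 0.347 = 0.784 V.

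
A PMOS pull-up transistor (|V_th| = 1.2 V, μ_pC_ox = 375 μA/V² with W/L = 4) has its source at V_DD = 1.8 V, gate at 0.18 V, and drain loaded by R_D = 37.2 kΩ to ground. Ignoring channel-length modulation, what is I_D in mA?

I_D = 0.0462 mA

V_SG = V_DD − V_G = 1.8 − 0.18 = 1.62 V, so V_ov = 1.62 − 1.2 = 0.42 V.
k_p = μ_pC_ox · (W/L) = 1.5 mA/V².
Assume saturation: I_D = ½ k_p V_ov² = 0.5 × 1.5 × 0.42² = 0.132 mA, giving V_SD = V_DD − I_D R_D = 1.8 − 0.132 × 37.2 = -3.12 V.
But -3.12 V < V_ov = 0.42 V, so the device is actually in triode.
In triode I_D = k_p[V_ov V_SD − ½ V_SD²] and I_D = (V_DD − V_SD)/R_D. Equating: 27.9 V_SD² − 24.44 V_SD + 1.8 = 0, giving V_SD = 0.0812 V (the root below V_ov).
I_D = (1.8 − 0.0812) / 37.2 = 0.0462 mA.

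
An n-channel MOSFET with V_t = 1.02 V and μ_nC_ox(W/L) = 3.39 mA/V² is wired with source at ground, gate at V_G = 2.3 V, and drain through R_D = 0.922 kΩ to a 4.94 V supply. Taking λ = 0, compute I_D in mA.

I_D = 2.78 mA

V_GS = V_G = 2.3 V, so V_ov = 2.3 − 1.02 = 1.28 V.
Assume saturation: I_D = ½ k_n V_ov² = 0.5 × 3.39 × 1.28² = 2.78 mA, giving V_DS = V_DD − I_D R_D = 4.94 − 2.78 × 0.922 = 2.38 V.
V_DS = 2.38 V ≥ V_ov = 1.28 V, confirming saturation.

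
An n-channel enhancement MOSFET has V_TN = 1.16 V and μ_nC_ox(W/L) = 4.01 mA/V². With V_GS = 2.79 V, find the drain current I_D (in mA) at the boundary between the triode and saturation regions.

I_D = 5.33 mA

At the boundary V_DS = V_ov = V_GS − V_TN = 2.79 − 1.16 = 1.63 V.
I_D = ½ k_n V_ov² = 0.5 × 4.01 × 1.63² = 5.33 mA.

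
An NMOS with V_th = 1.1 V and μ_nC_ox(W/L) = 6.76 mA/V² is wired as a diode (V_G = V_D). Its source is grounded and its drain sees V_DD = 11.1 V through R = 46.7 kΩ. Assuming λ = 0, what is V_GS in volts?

V_GS = 1.35 V

With gate tied to drain, V_GS = V_DS ≥ V_GS − V_th, so the device is in saturation.
KCL at the drain: ½ k_n (V_GS − V_th)² = (V_DD − V_GS)/R.
Let x = V_GS − 1.1. Then 158 x² + x − 10 = 0, giving x = 0.249 V (positive root), so V_GS = 1.35 V.
I_D = (V_DD − V_GS)/R = (11.1 − 1.35) / 46.7 = 0.209 mA.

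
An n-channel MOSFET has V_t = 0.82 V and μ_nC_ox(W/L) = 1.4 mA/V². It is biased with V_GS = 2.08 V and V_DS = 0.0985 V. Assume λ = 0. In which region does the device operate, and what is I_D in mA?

Triode; I_D = 0.167 mA

V_ov = V_GS − V_t = 2.08 − 0.82 = 1.26 V.
Since V_DS = 0.0985 V < V_ov = 1.26 V, the device is in the triode region.
I_D = k_n [V_ov · V_DS − ½ V_DS²] = 1.4 × [1.26 × 0.0985 − 0.5 × 0.0985²] = 0.167 mA.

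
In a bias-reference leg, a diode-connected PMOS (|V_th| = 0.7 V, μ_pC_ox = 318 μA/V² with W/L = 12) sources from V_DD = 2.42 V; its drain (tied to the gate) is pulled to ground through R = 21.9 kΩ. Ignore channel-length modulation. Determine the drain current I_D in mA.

With gate tied to drain, V_SG = V_SD ≥ V_SG − |V_th|, so the device is in saturation.
k_p = μ_pC_ox · (W/L) = 3.816 mA/V².
KCL at the drain: ½ k_p (V_SG − |V_th|)² = (V_DD − V_SG)/R.
Let x = V_SG − 0.7. Then 41.8 x² + x − 1.72 = 0, giving x = 0.191 V (positive root), so V_SG = 0.891 V.
I_D = (V_DD − V_SG)/R = (2.42 − 0.891) / 21.9 = 0.0698 mA.

I_D = 0.0698 mA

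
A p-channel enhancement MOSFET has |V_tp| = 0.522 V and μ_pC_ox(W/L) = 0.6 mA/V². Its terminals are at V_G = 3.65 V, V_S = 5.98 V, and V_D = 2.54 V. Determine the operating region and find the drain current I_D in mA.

V_SG = V_S − V_G = 5.98 − 3.65 = 2.33 V; V_SD = V_S − V_D = 5.98 − 2.54 = 3.44 V.
V_ov = V_SG − |V_tp| = 2.33 − 0.522 = 1.81 V.
Since V_SD = 3.44 V ≥ V_ov = 1.81 V, the device is in saturation.
I_D = ½ k_p V_ov² = 0.5 × 0.6 × 1.81² = 0.981 mA.

Saturation; I_D = 0.981 mA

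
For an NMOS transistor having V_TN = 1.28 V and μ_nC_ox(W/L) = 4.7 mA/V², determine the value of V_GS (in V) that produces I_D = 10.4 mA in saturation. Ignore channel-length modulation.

In saturation I_D = ½ k_n (V_GS − V_TN)², so V_GS − V_TN = √(2 I_D / k_n) = √(2 × 10.4 / 4.7) = 2.1 V.
V_GS = 1.28 + 2.1 = 3.38 V.

V_GS = 3.38 V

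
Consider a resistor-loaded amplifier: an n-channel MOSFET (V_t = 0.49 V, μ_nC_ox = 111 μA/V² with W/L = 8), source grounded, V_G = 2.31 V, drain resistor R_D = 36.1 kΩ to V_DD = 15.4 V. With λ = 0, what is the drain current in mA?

V_GS = V_G = 2.31 V, so V_ov = 2.31 − 0.49 = 1.82 V.
k_n = μ_nC_ox · (W/L) = 0.888 mA/V².
Assume saturation: I_D = ½ k_n V_ov² = 0.5 × 0.888 × 1.82² = 1.47 mA, giving V_DS = V_DD − I_D R_D = 15.4 − 1.47 × 36.1 = -37.7 V.
But -37.7 V < V_ov = 1.82 V, so the device is actually in triode.
In triode I_D = k_n[V_ov V_DS − ½ V_DS²] and I_D = (V_DD − V_DS)/R_D. Equating: 16 V_DS² − 59.34 V_DS + 15.4 = 0, giving V_DS = 0.281 V (the root below V_ov).
I_D = (15.4 − 0.281) / 36.1 = 0.419 mA.

I_D = 0.419 mA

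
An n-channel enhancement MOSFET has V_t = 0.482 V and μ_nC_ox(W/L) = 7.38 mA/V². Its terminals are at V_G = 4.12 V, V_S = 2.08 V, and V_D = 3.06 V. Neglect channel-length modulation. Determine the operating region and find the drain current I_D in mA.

Triode; I_D = 7.72 mA

V_GS = V_G − V_S = 4.12 − 2.08 = 2.04 V; V_DS = V_D − V_S = 3.06 − 2.08 = 0.98 V.
V_ov = V_GS − V_t = 2.04 − 0.482 = 1.56 V.
Since V_DS = 0.98 V < V_ov = 1.56 V, the device is in the triode region.
I_D = k_n [V_ov · V_DS − ½ V_DS²] = 7.38 × [1.56 × 0.98 − 0.5 × 0.98²] = 7.72 mA.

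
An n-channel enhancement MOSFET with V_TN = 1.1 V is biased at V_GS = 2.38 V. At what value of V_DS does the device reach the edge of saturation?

V_DS,sat = 1.28 V

The boundary between triode and saturation is V_DS = V_GS − V_TN = V_ov.
V_ov = 2.38 − 1.1 = 1.28 V.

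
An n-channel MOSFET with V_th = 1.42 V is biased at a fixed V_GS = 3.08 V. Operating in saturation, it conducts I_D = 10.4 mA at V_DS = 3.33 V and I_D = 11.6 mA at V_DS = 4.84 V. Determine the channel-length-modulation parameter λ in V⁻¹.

λ = 0.102 V⁻¹

With V_GS fixed, I_D ∝ (1 + λ V_DS) in saturation, so I_D2/I_D1 = (1 + λ V_DS2)/(1 + λ V_DS1).
11.6/10.4 = 1.115 = (1 + 4.84 λ)/(1 + 3.33 λ).
Solving: λ (I_D1 V_DS2 − I_D2 V_DS1) = I_D2 − I_D1, so λ = (11.6 − 10.4) / (10.4 × 4.84 − 11.6 × 3.33) = 1.2 / 11.7 = 0.102 V⁻¹.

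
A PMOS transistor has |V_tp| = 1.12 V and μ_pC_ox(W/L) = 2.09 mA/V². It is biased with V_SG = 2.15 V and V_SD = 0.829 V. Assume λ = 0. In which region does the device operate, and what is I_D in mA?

V_ov = V_SG − |V_tp| = 2.15 − 1.12 = 1.03 V.
Since V_SD = 0.829 V < V_ov = 1.03 V, the device is in the triode region.
I_D = k_p [V_ov · V_SD − ½ V_SD²] = 2.09 × [1.03 × 0.829 − 0.5 × 0.829²] = 1.07 mA.

Triode; I_D = 1.07 mA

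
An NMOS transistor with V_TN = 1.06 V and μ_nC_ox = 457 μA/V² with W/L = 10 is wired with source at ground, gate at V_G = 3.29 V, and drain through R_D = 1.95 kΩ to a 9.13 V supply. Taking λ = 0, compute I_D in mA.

I_D = 4.43 mA

V_GS = V_G = 3.29 V, so V_ov = 3.29 − 1.06 = 2.23 V.
k_n = μ_nC_ox · (W/L) = 4.57 mA/V².
Assume saturation: I_D = ½ k_n V_ov² = 0.5 × 4.57 × 2.23² = 11.4 mA, giving V_DS = V_DD − I_D R_D = 9.13 − 11.4 × 1.95 = -13 V.
But -13 V < V_ov = 2.23 V, so the device is actually in triode.
In triode I_D = k_n[V_ov V_DS − ½ V_DS²] and I_D = (V_DD − V_DS)/R_D. Equating: 4.46 V_DS² − 20.87 V_DS + 9.13 = 0, giving V_DS = 0.488 V (the root below V_ov).
I_D = (9.13 − 0.488) / 1.95 = 4.43 mA.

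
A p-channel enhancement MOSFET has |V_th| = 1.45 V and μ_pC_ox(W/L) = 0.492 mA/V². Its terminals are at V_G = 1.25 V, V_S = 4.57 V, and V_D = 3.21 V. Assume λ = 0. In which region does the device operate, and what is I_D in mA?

Triode; I_D = 0.796 mA

V_SG = V_S − V_G = 4.57 − 1.25 = 3.32 V; V_SD = V_S − V_D = 4.57 − 3.21 = 1.36 V.
V_ov = V_SG − |V_th| = 3.32 − 1.45 = 1.87 V.
Since V_SD = 1.36 V < V_ov = 1.87 V, the device is in the triode region.
I_D = k_p [V_ov · V_SD − ½ V_SD²] = 0.492 × [1.87 × 1.36 − 0.5 × 1.36²] = 0.796 mA.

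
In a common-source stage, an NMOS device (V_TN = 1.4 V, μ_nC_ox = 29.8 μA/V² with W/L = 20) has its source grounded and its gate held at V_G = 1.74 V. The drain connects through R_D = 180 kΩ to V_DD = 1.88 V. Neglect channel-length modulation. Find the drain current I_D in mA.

I_D = 0.0101 mA

V_GS = V_G = 1.74 V, so V_ov = 1.74 − 1.4 = 0.34 V.
k_n = μ_nC_ox · (W/L) = 0.596 mA/V².
Assume saturation: I_D = ½ k_n V_ov² = 0.5 × 0.596 × 0.34² = 0.0344 mA, giving V_DS = V_DD − I_D R_D = 1.88 − 0.0344 × 180 = -4.32 V.
But -4.32 V < V_ov = 0.34 V, so the device is actually in triode.
In triode I_D = k_n[V_ov V_DS − ½ V_DS²] and I_D = (V_DD − V_DS)/R_D. Equating: 53.6 V_DS² − 37.48 V_DS + 1.88 = 0, giving V_DS = 0.0544 V (the root below V_ov).
I_D = (1.88 − 0.0544) / 180 = 0.0101 mA.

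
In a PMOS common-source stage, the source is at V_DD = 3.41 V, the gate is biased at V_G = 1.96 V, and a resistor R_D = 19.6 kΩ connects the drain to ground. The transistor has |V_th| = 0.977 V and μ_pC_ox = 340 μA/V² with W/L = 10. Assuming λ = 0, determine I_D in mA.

V_SG = V_DD − V_G = 3.41 − 1.96 = 1.45 V, so V_ov = 1.45 − 0.977 = 0.473 V.
k_p = μ_pC_ox · (W/L) = 3.4 mA/V².
Assume saturation: I_D = ½ k_p V_ov² = 0.5 × 3.4 × 0.473² = 0.38 mA, giving V_SD = V_DD − I_D R_D = 3.41 − 0.38 × 19.6 = -4.04 V.
But -4.04 V < V_ov = 0.473 V, so the device is actually in triode.
In triode I_D = k_p[V_ov V_SD − ½ V_SD²] and I_D = (V_DD − V_SD)/R_D. Equating: 33.3 V_SD² − 32.52 V_SD + 3.41 = 0, giving V_SD = 0.119 V (the root below V_ov).
I_D = (3.41 − 0.119) / 19.6 = 0.168 mA.

I_D = 0.168 mA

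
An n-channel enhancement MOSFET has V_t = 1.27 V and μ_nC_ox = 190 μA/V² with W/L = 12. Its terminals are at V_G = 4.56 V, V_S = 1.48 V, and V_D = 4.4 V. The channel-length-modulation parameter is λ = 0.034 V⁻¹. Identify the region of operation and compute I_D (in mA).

V_GS = V_G − V_S = 4.56 − 1.48 = 3.08 V; V_DS = V_D − V_S = 4.4 − 1.48 = 2.92 V.
k_n = μ_nC_ox · (W/L) = 2.28 mA/V².
V_ov = V_GS − V_t = 3.08 − 1.27 = 1.81 V.
Since V_DS = 2.92 V ≥ V_ov = 1.81 V, the device is in saturation.
I_D = ½ k_n V_ov² (1 + λ V_DS) = 0.5 × 2.28 × 1.81² × (1 + 0.034 × 2.92) = 4.11 mA.

Saturation; I_D = 4.11 mA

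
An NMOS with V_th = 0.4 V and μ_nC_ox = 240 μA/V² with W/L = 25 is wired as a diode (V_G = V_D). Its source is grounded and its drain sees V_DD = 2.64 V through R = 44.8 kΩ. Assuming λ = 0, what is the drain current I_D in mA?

I_D = 0.0472 mA

With gate tied to drain, V_GS = V_DS ≥ V_GS − V_th, so the device is in saturation.
k_n = μ_nC_ox · (W/L) = 6 mA/V².
KCL at the drain: ½ k_n (V_GS − V_th)² = (V_DD − V_GS)/R.
Let x = V_GS − 0.4. Then 134 x² + x − 2.24 = 0, giving x = 0.125 V (positive root), so V_GS = 0.525 V.
I_D = (V_DD − V_GS)/R = (2.64 − 0.525) / 44.8 = 0.0472 mA.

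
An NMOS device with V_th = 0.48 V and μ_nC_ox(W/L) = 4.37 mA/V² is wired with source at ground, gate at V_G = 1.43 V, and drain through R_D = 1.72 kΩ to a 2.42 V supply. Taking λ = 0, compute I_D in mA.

V_GS = V_G = 1.43 V, so V_ov = 1.43 − 0.48 = 0.95 V.
Assume saturation: I_D = ½ k_n V_ov² = 0.5 × 4.37 × 0.95² = 1.97 mA, giving V_DS = V_DD − I_D R_D = 2.42 − 1.97 × 1.72 = -0.972 V.
But -0.972 V < V_ov = 0.95 V, so the device is actually in triode.
In triode I_D = k_n[V_ov V_DS − ½ V_DS²] and I_D = (V_DD − V_DS)/R_D. Equating: 3.76 V_DS² − 8.141 V_DS + 2.42 = 0, giving V_DS = 0.356 V (the root below V_ov).
I_D = (2.42 − 0.356) / 1.72 = 1.2 mA.

I_D = 1.20 mA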